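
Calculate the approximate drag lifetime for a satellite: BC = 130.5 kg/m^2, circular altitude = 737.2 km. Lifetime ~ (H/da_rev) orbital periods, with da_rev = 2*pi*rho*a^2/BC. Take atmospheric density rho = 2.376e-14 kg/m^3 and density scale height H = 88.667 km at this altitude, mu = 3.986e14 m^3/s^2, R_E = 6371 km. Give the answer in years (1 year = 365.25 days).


a = R_E + alt = 7108.2000 km = 7.1082e+06 m
da_rev = 2*pi*rho*a^2/BC = 2*pi*2.376e-14*(7.1082e+06)^2/130.5 = 0.0578009625 m per revolution
N = H/da_rev = 88667.0000 m / 0.0578009625 m = 1.5340056e+06 revolutions
P = 2*pi*sqrt(a^3/mu) = 5964.1791 s
lifetime = N*P = 1.5340056e+06 * 5964.1791 = 9.1490842e+09 s = 105892.1780 days
years = 105892.1780 / 365.25 = 289.9170 years

289.9170 years


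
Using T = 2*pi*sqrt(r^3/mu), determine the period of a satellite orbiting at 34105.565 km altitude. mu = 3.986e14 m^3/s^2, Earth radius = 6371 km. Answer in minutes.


r = 40476.5650 km = 4.0476565e+07 m
T = 2*pi*sqrt(r^3/mu) = 2*pi*sqrt(6.6314874e+22 / 3.986e14)
T = 81043.2214 s = 1350.7204 min

1350.7204 minutes


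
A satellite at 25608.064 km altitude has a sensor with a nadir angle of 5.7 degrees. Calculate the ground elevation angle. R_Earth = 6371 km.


r = R_E + alt = 31979.0640 km
Law of sines in the satellite / Earth-center / ground-point triangle:
  sin(nadir)/R_E = sin(90 + el)/r  =>  cos(el) = (r/R_E)*sin(nadir)
cos(el) = (31979.0640 / 6371.0000) * sin(5.7 deg) = 0.4985328
el = arccos(0.4985328) = 60.0970 deg
(Earth-central angle = 90 - nadir - el = 24.2030 deg)

60.0970 degrees


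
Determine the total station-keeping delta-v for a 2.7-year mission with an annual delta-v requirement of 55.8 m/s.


dV = rate * years = 55.8 * 2.7
dV = 150.6600 m/s

150.6600 m/s


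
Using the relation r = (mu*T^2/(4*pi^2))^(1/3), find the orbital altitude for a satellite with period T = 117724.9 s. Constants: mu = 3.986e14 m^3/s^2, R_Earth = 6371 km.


T = 117724.9 s
r = (mu*T^2/(4*pi^2))^(1/3) = (3.986e14 * 117724.9^2 / (4*pi^2))^(1/3)
r = 5.191642e+07 m = 51916.4203 km
alt = r - R_E = 51916.4203 - 6371 = 45545.4203 km

45545.4203 km


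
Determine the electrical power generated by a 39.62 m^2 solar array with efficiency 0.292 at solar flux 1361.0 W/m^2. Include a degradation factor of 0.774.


P = area * eta * S * degradation
P = 39.62 * 0.292 * 1361.0 * 0.774
P = 12186.9887 W

12186.9887 W


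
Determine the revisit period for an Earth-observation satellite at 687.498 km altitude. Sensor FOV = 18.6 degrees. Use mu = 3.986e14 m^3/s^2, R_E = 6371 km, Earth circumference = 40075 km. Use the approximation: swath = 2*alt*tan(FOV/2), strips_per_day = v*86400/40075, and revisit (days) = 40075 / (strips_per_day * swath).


swath = 2*687.498*tan(0.1623156) = 225.1642 km
v = sqrt(mu/r) = 7514.7147 m/s = 7.5147 km/s
strips/day = v*86400/40075 = 7.5147*86400/40075 = 16.2014
coverage/day = strips * swath = 16.2014 * 225.1642 = 3647.9772 km
revisit = 40075 / 3647.9772 = 10.9855 days

10.9855 days


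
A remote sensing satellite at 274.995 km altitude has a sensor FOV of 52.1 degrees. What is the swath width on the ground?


FOV = 52.1 deg = 0.9093165 rad
swath = 2 * alt * tan(FOV/2) = 2 * 274.995 * tan(0.4546583)
swath = 2 * 274.995 * 0.4888133
swath = 268.8424 km

268.8424 km


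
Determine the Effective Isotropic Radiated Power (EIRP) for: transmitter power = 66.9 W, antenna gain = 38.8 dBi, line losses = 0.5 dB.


Pt = 66.9 W = 18.2543 dBW
EIRP = Pt_dBW + Gt - losses = 18.2543 + 38.8 - 0.5 = 56.5543 dBW

56.5543 dBW


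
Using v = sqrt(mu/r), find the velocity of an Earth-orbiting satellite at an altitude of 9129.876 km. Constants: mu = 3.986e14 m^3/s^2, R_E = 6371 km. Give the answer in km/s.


r = R_E + alt = 6371.0 + 9129.876 = 15500.8760 km = 1.5500876e+07 m
v = sqrt(mu/r) = sqrt(3.986e14 / 1.5500876e+07) = 5070.9640 m/s = 5.0710 km/s

5.0710 km/s


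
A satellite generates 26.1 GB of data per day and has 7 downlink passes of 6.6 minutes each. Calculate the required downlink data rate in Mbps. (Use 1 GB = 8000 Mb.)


total contact time = 7 * 6.6 * 60 = 2772.0000 s
data = 26.1 GB = 208800.0000 Mb
rate = 208800.0000 / 2772.0000 = 75.3247 Mbps

75.3247 Mbps


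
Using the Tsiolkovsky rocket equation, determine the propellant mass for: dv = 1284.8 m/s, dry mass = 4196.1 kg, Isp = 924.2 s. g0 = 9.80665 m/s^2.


ve = Isp * g0 = 924.2 * 9.80665 = 9063.305930 m/s
mass ratio = exp(dv/ve) = exp(1284.8/9063.305930) = 1.15229825
m_prop = m_dry * (mr - 1) = 4196.1 * (1.15229825 - 1)
m_prop = 639.0587 kg

639.0587 kg


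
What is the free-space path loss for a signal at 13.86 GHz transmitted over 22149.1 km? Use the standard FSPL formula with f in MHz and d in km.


f = 13.86 GHz = 13860.0000 MHz
d = 22149.1 km
FSPL = 32.44 + 20*log10(13860.0000) + 20*log10(22149.1)
FSPL = 32.44 + 82.8353 + 86.9071
FSPL = 202.1824 dB

202.1824 dB


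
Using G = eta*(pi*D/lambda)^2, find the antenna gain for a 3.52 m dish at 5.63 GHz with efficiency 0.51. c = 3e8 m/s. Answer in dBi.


lambda = c/f = 3e8 / 5.63e+09 = 0.05328597 m
G = eta*(pi*D/lambda)^2 = 0.51*(pi*3.52/0.05328597)^2
G = 21964.9151 (linear)
G = 10*log10(21964.9151) = 43.4173 dBi

43.4173 dBi


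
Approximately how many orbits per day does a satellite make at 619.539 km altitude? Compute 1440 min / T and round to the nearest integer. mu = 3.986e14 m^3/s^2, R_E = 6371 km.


r = 6.990539e+06 m
T = 2*pi*sqrt(r^3/mu) = 5816.7074 s = 96.9451 min
revs/day = 1440 / 96.9451 = 14.8538
Rounded: 15 revolutions per day

15 revolutions per day


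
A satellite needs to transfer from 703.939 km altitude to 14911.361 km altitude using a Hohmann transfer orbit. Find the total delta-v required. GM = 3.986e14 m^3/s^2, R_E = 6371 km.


r1 = 7074.9390 km = 7.074939e+06 m
r2 = 21282.3610 km = 2.1282361e+07 m
dv1 = sqrt(mu/r1)*(sqrt(2*r2/(r1+r2)) - 1) = 1690.0387 m/s
dv2 = sqrt(mu/r2)*(1 - sqrt(2*r1/(r1+r2))) = 1270.6651 m/s
total dv = |dv1| + |dv2| = 1690.0387 + 1270.6651 = 2960.7038 m/s = 2.9607 km/s

2.9607 km/s


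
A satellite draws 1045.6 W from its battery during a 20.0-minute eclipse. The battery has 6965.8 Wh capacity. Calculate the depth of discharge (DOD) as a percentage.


E_used = P * t / 60 = 1045.6 * 20.0 / 60 = 348.5333 Wh
DOD = E_used / E_total * 100 = 348.5333 / 6965.8 * 100
DOD = 5.0035 %

5.0035 %


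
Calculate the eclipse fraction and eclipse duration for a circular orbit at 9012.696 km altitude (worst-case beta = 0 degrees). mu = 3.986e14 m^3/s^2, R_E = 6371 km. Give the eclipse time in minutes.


r = 15383.6960 km
T = 316.4835 min
Eclipse fraction = arcsin(R_E/r)/pi = arcsin(6371.0000/15383.6960)/pi
= arcsin(0.4141397)/pi = 0.1359175
Eclipse duration = 0.1359175 * 316.4835 = 43.0156 min

43.0156 minutes


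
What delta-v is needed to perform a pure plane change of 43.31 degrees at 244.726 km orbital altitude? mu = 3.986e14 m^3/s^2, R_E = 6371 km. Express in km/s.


r = 6615.7260 km = 6.615726e+06 m
V = sqrt(mu/r) = 7762.1118 m/s
di = 43.31 deg = 0.7559021 rad
dV = 2*V*sin(di/2) = 2*7762.1118*sin(0.377951)
dV = 5728.7009 m/s = 5.7287 km/s

5.7287 km/s


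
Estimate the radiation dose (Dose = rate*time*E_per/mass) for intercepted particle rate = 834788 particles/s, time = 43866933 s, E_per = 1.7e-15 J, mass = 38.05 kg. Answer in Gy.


Total energy deposited = rate * time * E_per
  = 834788 * 43866933 * 1.7e-15 = 0.0622533 J
Dose = E_total / mass = 0.0622533 / 38.05
Dose = 0.001636092 Gy

0.0016 Gy


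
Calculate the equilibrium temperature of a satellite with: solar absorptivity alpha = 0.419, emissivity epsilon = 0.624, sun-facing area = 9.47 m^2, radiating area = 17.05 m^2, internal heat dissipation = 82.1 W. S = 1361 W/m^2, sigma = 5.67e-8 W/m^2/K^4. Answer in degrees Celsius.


Numerator = alpha*S*A_sun + Q_int = 0.419*1361*9.47 + 82.1 = 5482.4527 W
Denominator = eps*sigma*A_rad = 0.624*5.67e-8*17.05 = 6.0324264e-07 W/K^4
T^4 = 9.0883044e+09 K^4
T = 308.7598 K = 35.6098 C

35.6098 degrees Celsius


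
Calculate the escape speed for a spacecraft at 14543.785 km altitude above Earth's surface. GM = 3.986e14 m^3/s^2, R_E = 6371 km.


r = 6371.0 + 14543.785 = 20914.7850 km = 2.0914785e+07 m
v_esc = sqrt(2*mu/r) = sqrt(2*3.986e14 / 2.0914785e+07)
v_esc = 6173.8624 m/s = 6.1739 km/s

6.1739 km/s


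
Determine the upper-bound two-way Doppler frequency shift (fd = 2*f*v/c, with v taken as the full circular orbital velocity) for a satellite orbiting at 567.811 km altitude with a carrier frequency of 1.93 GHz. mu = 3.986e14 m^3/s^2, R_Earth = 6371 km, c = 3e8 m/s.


r = 6.938811e+06 m
v = sqrt(mu/r) = 7579.2480 m/s (worst-case radial velocity)
f = 1.93 GHz = 1.93e+09 Hz
fd = 2*f*v/c = 2*1.93e+09*7579.2480/3.0e+08
fd = 97519.6576 Hz

97519.6576 Hz


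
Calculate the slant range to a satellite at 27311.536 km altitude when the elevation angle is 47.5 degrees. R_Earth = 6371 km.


h = 27311.536 km, el = 47.5 deg
d = -R_E*sin(el) + sqrt((R_E*sin(el))^2 + 2*R_E*h + h^2)
d = -6371.0000*sin(0.8290314) + sqrt((6371.0000*0.7372773)^2 + 2*6371.0000*27311.536 + 27311.536^2)
d = 28709.2010 km

28709.2010 km


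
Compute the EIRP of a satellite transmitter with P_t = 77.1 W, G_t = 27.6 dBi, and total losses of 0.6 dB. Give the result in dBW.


Pt = 77.1 W = 18.8705 dBW
EIRP = Pt_dBW + Gt - losses = 18.8705 + 27.6 - 0.6 = 45.8705 dBW

45.8705 dBW


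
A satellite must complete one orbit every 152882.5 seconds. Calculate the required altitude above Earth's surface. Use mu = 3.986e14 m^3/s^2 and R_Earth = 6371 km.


T = 152882.5 s
r = (mu*T^2/(4*pi^2))^(1/3) = (3.986e14 * 152882.5^2 / (4*pi^2))^(1/3)
r = 6.179657e+07 m = 61796.5699 km
alt = r - R_E = 61796.5699 - 6371 = 55425.5699 km

55425.5699 km


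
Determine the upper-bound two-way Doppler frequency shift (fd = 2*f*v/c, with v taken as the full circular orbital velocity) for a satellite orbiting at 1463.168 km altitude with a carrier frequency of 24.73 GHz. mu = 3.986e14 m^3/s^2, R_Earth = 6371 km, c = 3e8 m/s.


r = 7.834168e+06 m
v = sqrt(mu/r) = 7132.9997 m/s (worst-case radial velocity)
f = 24.73 GHz = 2.473e+10 Hz
fd = 2*f*v/c = 2*2.473e+10*7132.9997/3.0e+08
fd = 1.1759939e+06 Hz

1.1760e+06 Hz


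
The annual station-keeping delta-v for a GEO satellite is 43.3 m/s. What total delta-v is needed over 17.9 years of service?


dV = rate * years = 43.3 * 17.9
dV = 775.0700 m/s

775.0700 m/s


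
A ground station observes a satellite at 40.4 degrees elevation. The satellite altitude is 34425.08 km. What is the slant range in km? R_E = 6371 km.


h = 34425.08 km, el = 40.4 deg
d = -R_E*sin(el) + sqrt((R_E*sin(el))^2 + 2*R_E*h + h^2)
d = -6371.0000*sin(0.705113) + sqrt((6371.0000*0.6481199)^2 + 2*6371.0000*34425.08 + 34425.08^2)
d = 36377.3777 km

36377.3777 km


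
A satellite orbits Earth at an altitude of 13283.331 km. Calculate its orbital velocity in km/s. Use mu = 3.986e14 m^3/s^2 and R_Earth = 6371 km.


r = R_E + alt = 6371.0 + 13283.331 = 19654.3310 km = 1.9654331e+07 m
v = sqrt(mu/r) = sqrt(3.986e14 / 1.9654331e+07) = 4503.3895 m/s = 4.5034 km/s

4.5034 km/s


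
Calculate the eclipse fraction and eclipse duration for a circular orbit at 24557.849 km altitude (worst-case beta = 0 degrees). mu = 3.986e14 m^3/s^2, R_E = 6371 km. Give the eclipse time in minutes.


r = 30928.8490 km
T = 902.2058 min
Eclipse fraction = arcsin(R_E/r)/pi = arcsin(6371.0000/30928.8490)/pi
= arcsin(0.2059889)/pi = 0.06604108
Eclipse duration = 0.06604108 * 902.2058 = 59.5826 min

59.5826 minutes


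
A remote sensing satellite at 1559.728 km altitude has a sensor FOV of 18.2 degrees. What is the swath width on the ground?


FOV = 18.2 deg = 0.3176499 rad
swath = 2 * alt * tan(FOV/2) = 2 * 1559.728 * tan(0.158825)
swath = 2 * 1559.728 * 0.160174
swath = 499.6559 km

499.6559 km


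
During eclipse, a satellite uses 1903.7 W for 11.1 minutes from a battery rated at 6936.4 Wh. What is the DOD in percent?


E_used = P * t / 60 = 1903.7 * 11.1 / 60 = 352.1845 Wh
DOD = E_used / E_total * 100 = 352.1845 / 6936.4 * 100
DOD = 5.0773 %

5.0773 %


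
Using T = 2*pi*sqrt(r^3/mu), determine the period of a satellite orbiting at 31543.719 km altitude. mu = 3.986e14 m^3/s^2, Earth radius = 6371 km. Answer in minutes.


r = 37914.7190 km = 3.7914719e+07 m
T = 2*pi*sqrt(r^3/mu) = 2*pi*sqrt(5.4503391e+22 / 3.986e14)
T = 73472.1897 s = 1224.5365 min

1224.5365 minutes


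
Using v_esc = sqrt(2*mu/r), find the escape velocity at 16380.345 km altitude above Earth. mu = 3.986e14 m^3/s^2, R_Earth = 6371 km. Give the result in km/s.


r = 6371.0 + 16380.345 = 22751.3450 km = 2.2751345e+07 m
v_esc = sqrt(2*mu/r) = sqrt(2*3.986e14 / 2.2751345e+07)
v_esc = 5919.4330 m/s = 5.9194 km/s

5.9194 km/s


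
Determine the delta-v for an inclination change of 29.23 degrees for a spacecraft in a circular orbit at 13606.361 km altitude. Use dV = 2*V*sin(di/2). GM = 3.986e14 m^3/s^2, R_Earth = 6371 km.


r = 19977.3610 km = 1.9977361e+07 m
V = sqrt(mu/r) = 4466.8317 m/s
di = 29.23 deg = 0.5101597 rad
dV = 2*V*sin(di/2) = 2*4466.8317*sin(0.2550799)
dV = 2254.1660 m/s = 2.2542 km/s

2.2542 km/s


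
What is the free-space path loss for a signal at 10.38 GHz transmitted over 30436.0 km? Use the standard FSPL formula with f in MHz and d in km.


f = 10.38 GHz = 10380.0000 MHz
d = 30436.0 km
FSPL = 32.44 + 20*log10(10380.0000) + 20*log10(30436.0)
FSPL = 32.44 + 80.3239 + 89.6678
FSPL = 202.4317 dB

202.4317 dB


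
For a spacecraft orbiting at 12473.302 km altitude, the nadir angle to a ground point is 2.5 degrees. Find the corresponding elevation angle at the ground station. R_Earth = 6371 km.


r = R_E + alt = 18844.3020 km
Law of sines in the satellite / Earth-center / ground-point triangle:
  sin(nadir)/R_E = sin(90 + el)/r  =>  cos(el) = (r/R_E)*sin(nadir)
cos(el) = (18844.3020 / 6371.0000) * sin(2.5 deg) = 0.1290185
el = arccos(0.1290185) = 82.5871 deg
(Earth-central angle = 90 - nadir - el = 4.9129 deg)

82.5871 degrees


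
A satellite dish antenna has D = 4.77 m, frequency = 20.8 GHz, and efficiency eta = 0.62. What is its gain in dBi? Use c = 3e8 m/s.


lambda = c/f = 3e8 / 2.08e+10 = 0.01442308 m
G = eta*(pi*D/lambda)^2 = 0.62*(pi*4.77/0.01442308)^2
G = 669286.9444 (linear)
G = 10*log10(669286.9444) = 58.2561 dBi

58.2561 dBi


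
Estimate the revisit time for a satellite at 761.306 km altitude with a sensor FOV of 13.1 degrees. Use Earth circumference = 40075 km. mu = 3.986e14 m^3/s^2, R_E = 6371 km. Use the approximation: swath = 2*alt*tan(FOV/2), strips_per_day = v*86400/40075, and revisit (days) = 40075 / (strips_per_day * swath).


swath = 2*761.306*tan(0.1143191) = 174.8258 km
v = sqrt(mu/r) = 7475.7310 m/s = 7.4757 km/s
strips/day = v*86400/40075 = 7.4757*86400/40075 = 16.1174
coverage/day = strips * swath = 16.1174 * 174.8258 = 2817.7307 km
revisit = 40075 / 2817.7307 = 14.2224 days

14.2224 days


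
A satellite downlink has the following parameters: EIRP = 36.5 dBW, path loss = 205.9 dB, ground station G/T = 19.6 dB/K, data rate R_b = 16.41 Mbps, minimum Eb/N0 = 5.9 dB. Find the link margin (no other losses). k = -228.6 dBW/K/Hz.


C/N0 = EIRP - FSPL + G/T - k = 36.5 - 205.9 + 19.6 - (-228.6)
C/N0 = 78.8000 dB-Hz
R_b = 16.41 Mbps = 1.641e+07 bps -> 10*log10(R_b) = 72.1511 dB-Hz
Eb/N0 = C/N0 - 10*log10(R_b) = 78.8000 - 72.1511 = 6.6489 dB
Margin = Eb/N0 - Eb/N0_req = 6.6489 - 5.9 = 0.7489142 dB (link closes)

0.7489 dB


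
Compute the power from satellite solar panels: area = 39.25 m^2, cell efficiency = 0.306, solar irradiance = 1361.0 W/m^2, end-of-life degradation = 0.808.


P = area * eta * S * degradation
P = 39.25 * 0.306 * 1361.0 * 0.808
P = 13207.8027 W

13207.8027 W


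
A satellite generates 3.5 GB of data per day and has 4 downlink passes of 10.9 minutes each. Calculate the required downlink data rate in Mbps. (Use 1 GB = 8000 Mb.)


total contact time = 4 * 10.9 * 60 = 2616.0000 s
data = 3.5 GB = 28000.0000 Mb
rate = 28000.0000 / 2616.0000 = 10.7034 Mbps

10.7034 Mbps


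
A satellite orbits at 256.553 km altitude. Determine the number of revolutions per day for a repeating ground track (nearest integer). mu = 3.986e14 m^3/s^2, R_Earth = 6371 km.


r = 6.627553e+06 m
T = 2*pi*sqrt(r^3/mu) = 5369.5889 s = 89.4931 min
revs/day = 1440 / 89.4931 = 16.0906
Rounded: 16 revolutions per day

16 revolutions per day


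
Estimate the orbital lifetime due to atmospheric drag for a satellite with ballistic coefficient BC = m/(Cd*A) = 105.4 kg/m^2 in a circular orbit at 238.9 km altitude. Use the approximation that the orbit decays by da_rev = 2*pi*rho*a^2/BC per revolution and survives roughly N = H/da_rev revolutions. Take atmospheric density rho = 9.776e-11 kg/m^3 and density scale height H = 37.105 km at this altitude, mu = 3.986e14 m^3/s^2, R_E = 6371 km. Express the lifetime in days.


a = R_E + alt = 6609.9000 km = 6.6099e+06 m
da_rev = 2*pi*rho*a^2/BC = 2*pi*9.776e-11*(6.6099e+06)^2/105.4 = 254.618660 m per revolution
N = H/da_rev = 37105.0000 m / 254.618660 m = 145.7277 revolutions
P = 2*pi*sqrt(a^3/mu) = 5348.1497 s
lifetime = N*P = 145.7277 * 5348.1497 = 779373.7282 s = 9.0205 days

9.0205 days


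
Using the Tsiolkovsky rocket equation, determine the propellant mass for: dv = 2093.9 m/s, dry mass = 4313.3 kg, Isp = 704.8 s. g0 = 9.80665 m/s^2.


ve = Isp * g0 = 704.8 * 9.80665 = 6911.726920 m/s
mass ratio = exp(dv/ve) = exp(2093.9/6911.726920) = 1.35384527
m_prop = m_dry * (mr - 1) = 4313.3 * (1.35384527 - 1)
m_prop = 1526.2408 kg

1526.2408 kg


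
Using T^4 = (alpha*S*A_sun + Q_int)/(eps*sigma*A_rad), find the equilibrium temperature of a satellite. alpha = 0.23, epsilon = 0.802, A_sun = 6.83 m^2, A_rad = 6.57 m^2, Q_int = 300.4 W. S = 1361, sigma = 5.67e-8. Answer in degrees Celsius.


Numerator = alpha*S*A_sun + Q_int = 0.23*1361*6.83 + 300.4 = 2438.3949 W
Denominator = eps*sigma*A_rad = 0.802*5.67e-8*6.57 = 2.9876024e-07 W/K^4
T^4 = 8.1617116e+09 K^4
T = 300.5698 K = 27.4198 C

27.4198 degrees Celsius


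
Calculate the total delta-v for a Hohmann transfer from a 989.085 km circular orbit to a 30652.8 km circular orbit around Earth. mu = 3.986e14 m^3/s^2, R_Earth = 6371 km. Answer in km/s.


r1 = 7360.0850 km = 7.360085e+06 m
r2 = 37023.8000 km = 3.70238e+07 m
dv1 = sqrt(mu/r1)*(sqrt(2*r2/(r1+r2)) - 1) = 2146.2500 m/s
dv2 = sqrt(mu/r2)*(1 - sqrt(2*r1/(r1+r2))) = 1391.5568 m/s
total dv = |dv1| + |dv2| = 2146.2500 + 1391.5568 = 3537.8068 m/s = 3.5378 km/s

3.5378 km/s


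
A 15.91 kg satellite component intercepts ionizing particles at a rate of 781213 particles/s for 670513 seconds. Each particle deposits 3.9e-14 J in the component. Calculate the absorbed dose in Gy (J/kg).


Total energy deposited = rate * time * E_per
  = 781213 * 670513 * 3.9e-14 = 0.02042873 J
Dose = E_total / mass = 0.02042873 / 15.91
Dose = 0.001284018 Gy

0.0013 Gy


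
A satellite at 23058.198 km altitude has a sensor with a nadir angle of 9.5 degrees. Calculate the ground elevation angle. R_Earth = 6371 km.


r = R_E + alt = 29429.1980 km
Law of sines in the satellite / Earth-center / ground-point triangle:
  sin(nadir)/R_E = sin(90 + el)/r  =>  cos(el) = (r/R_E)*sin(nadir)
cos(el) = (29429.1980 / 6371.0000) * sin(9.5 deg) = 0.762395
el = arccos(0.762395) = 40.3242 deg
(Earth-central angle = 90 - nadir - el = 40.1758 deg)

40.3242 degrees


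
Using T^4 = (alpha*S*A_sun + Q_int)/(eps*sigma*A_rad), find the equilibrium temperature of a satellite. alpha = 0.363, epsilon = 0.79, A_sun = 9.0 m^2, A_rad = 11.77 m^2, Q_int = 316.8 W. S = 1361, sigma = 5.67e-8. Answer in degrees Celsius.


Numerator = alpha*S*A_sun + Q_int = 0.363*1361*9.0 + 316.8 = 4763.1870 W
Denominator = eps*sigma*A_rad = 0.79*5.67e-8*11.77 = 5.2721361e-07 W/K^4
T^4 = 9.0346435e+09 K^4
T = 308.3030 K = 35.1530 C

35.1530 degrees Celsius


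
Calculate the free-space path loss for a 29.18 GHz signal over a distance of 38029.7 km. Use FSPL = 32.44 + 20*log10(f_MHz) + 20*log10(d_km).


f = 29.18 GHz = 29180.0000 MHz
d = 38029.7 km
FSPL = 32.44 + 20*log10(29180.0000) + 20*log10(38029.7)
FSPL = 32.44 + 89.3017 + 91.6025
FSPL = 213.3442 dB

213.3442 dB


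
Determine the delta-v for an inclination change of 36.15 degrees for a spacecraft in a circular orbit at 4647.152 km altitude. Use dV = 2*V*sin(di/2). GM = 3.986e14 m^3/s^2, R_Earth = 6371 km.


r = 11018.1520 km = 1.1018152e+07 m
V = sqrt(mu/r) = 6014.7041 m/s
di = 36.15 deg = 0.6309365 rad
dV = 2*V*sin(di/2) = 2*6014.7041*sin(0.3154683)
dV = 3732.2642 m/s = 3.7323 km/s

3.7323 km/s


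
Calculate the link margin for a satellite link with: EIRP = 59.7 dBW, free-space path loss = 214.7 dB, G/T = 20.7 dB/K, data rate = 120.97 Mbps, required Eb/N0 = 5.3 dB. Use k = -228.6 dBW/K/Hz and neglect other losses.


C/N0 = EIRP - FSPL + G/T - k = 59.7 - 214.7 + 20.7 - (-228.6)
C/N0 = 94.3000 dB-Hz
R_b = 120.97 Mbps = 1.2097e+08 bps -> 10*log10(R_b) = 80.8268 dB-Hz
Eb/N0 = C/N0 - 10*log10(R_b) = 94.3000 - 80.8268 = 13.4732 dB
Margin = Eb/N0 - Eb/N0_req = 13.4732 - 5.3 = 8.1732 dB (link closes)

8.1732 dB


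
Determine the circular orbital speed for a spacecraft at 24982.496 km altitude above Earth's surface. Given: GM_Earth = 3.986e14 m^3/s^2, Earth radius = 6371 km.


r = R_E + alt = 6371.0 + 24982.496 = 31353.4960 km = 3.1353496e+07 m
v = sqrt(mu/r) = sqrt(3.986e14 / 3.1353496e+07) = 3565.5429 m/s = 3.5655 km/s

3.5655 km/s


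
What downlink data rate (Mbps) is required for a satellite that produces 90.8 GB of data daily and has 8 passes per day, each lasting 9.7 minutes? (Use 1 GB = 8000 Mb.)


total contact time = 8 * 9.7 * 60 = 4656.0000 s
data = 90.8 GB = 726400.0000 Mb
rate = 726400.0000 / 4656.0000 = 156.0137 Mbps

156.0137 Mbps


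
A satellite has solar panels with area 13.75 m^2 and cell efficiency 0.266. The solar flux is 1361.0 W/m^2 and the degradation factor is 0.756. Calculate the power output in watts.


P = area * eta * S * degradation
P = 13.75 * 0.266 * 1361.0 * 0.756
P = 3763.2603 W

3763.2603 W


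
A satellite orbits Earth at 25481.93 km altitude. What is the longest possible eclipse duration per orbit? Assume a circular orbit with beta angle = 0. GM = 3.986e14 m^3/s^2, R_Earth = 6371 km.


r = 31852.9300 km
T = 942.9400 min
Eclipse fraction = arcsin(R_E/r)/pi = arcsin(6371.0000/31852.9300)/pi
= arcsin(0.200013)/pi = 0.06409844
Eclipse duration = 0.06409844 * 942.9400 = 60.4410 min

60.4410 minutes


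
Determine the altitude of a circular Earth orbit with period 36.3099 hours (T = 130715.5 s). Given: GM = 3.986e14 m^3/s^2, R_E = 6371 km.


T = 130715.5 s
r = (mu*T^2/(4*pi^2))^(1/3) = (3.986e14 * 130715.5^2 / (4*pi^2))^(1/3)
r = 5.5668636e+07 m = 55668.6357 km
alt = r - R_E = 55668.6357 - 6371 = 49297.6357 km

49297.6357 km


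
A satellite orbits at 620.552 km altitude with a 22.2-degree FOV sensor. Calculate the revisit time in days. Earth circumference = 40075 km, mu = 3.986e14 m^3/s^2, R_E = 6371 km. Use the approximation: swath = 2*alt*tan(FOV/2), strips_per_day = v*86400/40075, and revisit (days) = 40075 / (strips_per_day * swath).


swath = 2*620.552*tan(0.1937315) = 243.4949 km
v = sqrt(mu/r) = 7550.6067 m/s = 7.5506 km/s
strips/day = v*86400/40075 = 7.5506*86400/40075 = 16.2788
coverage/day = strips * swath = 16.2788 * 243.4949 = 3963.8022 km
revisit = 40075 / 3963.8022 = 10.1102 days

10.1102 days


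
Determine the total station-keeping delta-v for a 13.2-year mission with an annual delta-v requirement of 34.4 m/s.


dV = rate * years = 34.4 * 13.2
dV = 454.0800 m/s

454.0800 m/s


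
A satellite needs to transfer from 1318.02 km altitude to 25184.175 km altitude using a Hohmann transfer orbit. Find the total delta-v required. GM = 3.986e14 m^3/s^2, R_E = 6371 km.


r1 = 7689.0200 km = 7.68902e+06 m
r2 = 31555.1750 km = 3.1555175e+07 m
dv1 = sqrt(mu/r1)*(sqrt(2*r2/(r1+r2)) - 1) = 1930.5138 m/s
dv2 = sqrt(mu/r2)*(1 - sqrt(2*r1/(r1+r2))) = 1329.3039 m/s
total dv = |dv1| + |dv2| = 1930.5138 + 1329.3039 = 3259.8177 m/s = 3.2598 km/s

3.2598 km/s


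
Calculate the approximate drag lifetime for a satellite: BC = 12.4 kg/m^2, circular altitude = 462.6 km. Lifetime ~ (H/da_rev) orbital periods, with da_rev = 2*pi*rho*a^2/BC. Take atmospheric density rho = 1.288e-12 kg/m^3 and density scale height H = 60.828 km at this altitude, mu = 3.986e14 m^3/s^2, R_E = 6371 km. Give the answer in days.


a = R_E + alt = 6833.6000 km = 6.8336e+06 m
da_rev = 2*pi*rho*a^2/BC = 2*pi*1.288e-12*(6.8336e+06)^2/12.4 = 30.477066 m per revolution
N = H/da_rev = 60828.0000 m / 30.477066 m = 1995.8614 revolutions
P = 2*pi*sqrt(a^3/mu) = 5621.9315 s
lifetime = N*P = 1995.8614 * 5621.9315 = 1.1220596e+07 s = 129.8680 days

129.8680 days


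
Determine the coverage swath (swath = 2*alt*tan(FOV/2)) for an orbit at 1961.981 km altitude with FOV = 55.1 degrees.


FOV = 55.1 deg = 0.9616764 rad
swath = 2 * alt * tan(FOV/2) = 2 * 1961.981 * tan(0.4808382)
swath = 2 * 1961.981 * 0.5216767
swath = 2047.0396 km

2047.0396 km


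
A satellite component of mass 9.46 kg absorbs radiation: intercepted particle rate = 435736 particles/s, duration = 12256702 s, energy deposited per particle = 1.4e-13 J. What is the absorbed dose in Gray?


Total energy deposited = rate * time * E_per
  = 435736 * 12256702 * 1.4e-13 = 0.7476961 J
Dose = E_total / mass = 0.7476961 / 9.46
Dose = 0.07903764 Gy

0.0790 Gy


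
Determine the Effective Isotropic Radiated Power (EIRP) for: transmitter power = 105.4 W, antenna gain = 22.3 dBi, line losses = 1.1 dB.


Pt = 105.4 W = 20.2284 dBW
EIRP = Pt_dBW + Gt - losses = 20.2284 + 22.3 - 1.1 = 41.4284 dBW

41.4284 dBW


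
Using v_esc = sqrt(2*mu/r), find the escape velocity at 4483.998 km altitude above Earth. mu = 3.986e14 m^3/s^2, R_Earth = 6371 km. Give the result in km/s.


r = 6371.0 + 4483.998 = 10854.9980 km = 1.0854998e+07 m
v_esc = sqrt(2*mu/r) = sqrt(2*3.986e14 / 1.0854998e+07)
v_esc = 8569.7622 m/s = 8.5698 km/s

8.5698 km/s


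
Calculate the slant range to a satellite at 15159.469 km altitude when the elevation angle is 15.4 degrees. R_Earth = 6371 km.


h = 15159.469 km, el = 15.4 deg
d = -R_E*sin(el) + sqrt((R_E*sin(el))^2 + 2*R_E*h + h^2)
d = -6371.0000*sin(0.2687807) + sqrt((6371.0000*0.2655561)^2 + 2*6371.0000*15159.469 + 15159.469^2)
d = 18943.8837 km

18943.8837 km


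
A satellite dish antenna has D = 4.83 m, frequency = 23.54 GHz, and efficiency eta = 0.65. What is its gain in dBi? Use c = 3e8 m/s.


lambda = c/f = 3e8 / 2.354e+10 = 0.01274427 m
G = eta*(pi*D/lambda)^2 = 0.65*(pi*4.83/0.01274427)^2
G = 921462.7235 (linear)
G = 10*log10(921462.7235) = 59.6448 dBi

59.6448 dBi


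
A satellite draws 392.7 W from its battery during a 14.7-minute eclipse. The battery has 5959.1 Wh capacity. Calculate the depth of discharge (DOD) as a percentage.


E_used = P * t / 60 = 392.7 * 14.7 / 60 = 96.2115 Wh
DOD = E_used / E_total * 100 = 96.2115 / 5959.1 * 100
DOD = 1.6145 %

1.6145 %


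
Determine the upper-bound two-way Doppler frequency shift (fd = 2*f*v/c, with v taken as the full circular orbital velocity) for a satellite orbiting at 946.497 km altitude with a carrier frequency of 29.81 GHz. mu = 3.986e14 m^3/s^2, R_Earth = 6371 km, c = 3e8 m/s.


r = 7.317497e+06 m
v = sqrt(mu/r) = 7380.5270 m/s (worst-case radial velocity)
f = 29.81 GHz = 2.981e+10 Hz
fd = 2*f*v/c = 2*2.981e+10*7380.5270/3.0e+08
fd = 1.4667567e+06 Hz

1.4668e+06 Hz


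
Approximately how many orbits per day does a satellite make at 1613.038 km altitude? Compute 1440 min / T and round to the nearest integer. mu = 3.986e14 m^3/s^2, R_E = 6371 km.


r = 7.984038e+06 m
T = 2*pi*sqrt(r^3/mu) = 7099.7836 s = 118.3297 min
revs/day = 1440 / 118.3297 = 12.1694
Rounded: 12 revolutions per day

12 revolutions per day


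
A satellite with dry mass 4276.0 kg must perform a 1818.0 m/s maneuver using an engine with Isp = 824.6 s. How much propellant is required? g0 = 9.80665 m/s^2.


ve = Isp * g0 = 824.6 * 9.80665 = 8086.563590 m/s
mass ratio = exp(dv/ve) = exp(1818.0/8086.563590) = 1.25209403
m_prop = m_dry * (mr - 1) = 4276.0 * (1.25209403 - 1)
m_prop = 1077.9541 kg

1077.9541 kg


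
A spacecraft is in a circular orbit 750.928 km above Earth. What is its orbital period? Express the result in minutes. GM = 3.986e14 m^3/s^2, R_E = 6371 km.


r = 7121.9280 km = 7.121928e+06 m
T = 2*pi*sqrt(r^3/mu) = 2*pi*sqrt(3.6123742e+20 / 3.986e14)
T = 5981.4653 s = 99.6911 min

99.6911 minutes


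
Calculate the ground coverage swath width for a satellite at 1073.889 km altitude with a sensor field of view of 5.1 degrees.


FOV = 5.1 deg = 0.08901179 rad
swath = 2 * alt * tan(FOV/2) = 2 * 1073.889 * tan(0.0445059)
swath = 2 * 1073.889 * 0.0445353
swath = 95.6519 km

95.6519 km


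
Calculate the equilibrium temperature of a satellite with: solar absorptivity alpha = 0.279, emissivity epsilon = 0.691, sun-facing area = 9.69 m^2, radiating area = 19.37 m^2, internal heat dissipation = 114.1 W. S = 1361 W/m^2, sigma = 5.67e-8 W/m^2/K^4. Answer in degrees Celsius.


Numerator = alpha*S*A_sun + Q_int = 0.279*1361*9.69 + 114.1 = 3793.5771 W
Denominator = eps*sigma*A_rad = 0.691*5.67e-8*19.37 = 7.5891079e-07 W/K^4
T^4 = 4.9987128e+09 K^4
T = 265.8977 K = -7.2523 C

-7.2523 degrees Celsius


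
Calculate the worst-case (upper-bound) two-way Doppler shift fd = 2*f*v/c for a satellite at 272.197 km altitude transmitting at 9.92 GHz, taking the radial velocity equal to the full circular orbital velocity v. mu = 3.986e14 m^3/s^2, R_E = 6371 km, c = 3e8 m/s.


r = 6.643197e+06 m
v = sqrt(mu/r) = 7746.0462 m/s (worst-case radial velocity)
f = 9.92 GHz = 9.92e+09 Hz
fd = 2*f*v/c = 2*9.92e+09*7746.0462/3.0e+08
fd = 512271.8537 Hz

512271.8537 Hz


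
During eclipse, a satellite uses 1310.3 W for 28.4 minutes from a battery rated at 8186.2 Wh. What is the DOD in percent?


E_used = P * t / 60 = 1310.3 * 28.4 / 60 = 620.2087 Wh
DOD = E_used / E_total * 100 = 620.2087 / 8186.2 * 100
DOD = 7.5763 %

7.5763 %


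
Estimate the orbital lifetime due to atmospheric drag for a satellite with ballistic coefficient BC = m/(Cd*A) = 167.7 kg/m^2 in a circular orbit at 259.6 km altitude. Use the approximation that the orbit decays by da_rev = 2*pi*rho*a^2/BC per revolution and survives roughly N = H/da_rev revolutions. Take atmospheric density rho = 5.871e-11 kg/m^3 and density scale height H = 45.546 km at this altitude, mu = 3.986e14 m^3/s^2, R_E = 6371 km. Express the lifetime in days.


a = R_E + alt = 6630.6000 km = 6.6306e+06 m
da_rev = 2*pi*rho*a^2/BC = 2*pi*5.871e-11*(6.6306e+06)^2/167.7 = 96.708477 m per revolution
N = H/da_rev = 45546.0000 m / 96.708477 m = 470.9618 revolutions
P = 2*pi*sqrt(a^3/mu) = 5373.2923 s
lifetime = N*P = 470.9618 * 5373.2923 = 2.5306155e+06 s = 29.2895 days

29.2895 days


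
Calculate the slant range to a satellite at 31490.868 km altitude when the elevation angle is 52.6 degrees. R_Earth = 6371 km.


h = 31490.868 km, el = 52.6 deg
d = -R_E*sin(el) + sqrt((R_E*sin(el))^2 + 2*R_E*h + h^2)
d = -6371.0000*sin(0.9180432) + sqrt((6371.0000*0.7944146)^2 + 2*6371.0000*31490.868 + 31490.868^2)
d = 32602.3917 km

32602.3917 km


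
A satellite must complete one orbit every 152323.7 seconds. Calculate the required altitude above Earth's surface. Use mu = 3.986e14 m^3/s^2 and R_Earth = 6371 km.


T = 152323.7 s
r = (mu*T^2/(4*pi^2))^(1/3) = (3.986e14 * 152323.7^2 / (4*pi^2))^(1/3)
r = 6.1645896e+07 m = 61645.8965 km
alt = r - R_E = 61645.8965 - 6371 = 55274.8965 km

55274.8965 km


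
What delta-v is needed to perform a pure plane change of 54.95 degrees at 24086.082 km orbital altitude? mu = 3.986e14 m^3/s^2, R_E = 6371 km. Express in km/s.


r = 30457.0820 km = 3.0457082e+07 m
V = sqrt(mu/r) = 3617.6330 m/s
di = 54.95 deg = 0.9590584 rad
dV = 2*V*sin(di/2) = 2*3617.6330*sin(0.4795292)
dV = 3338.0734 m/s = 3.3381 km/s

3.3381 km/s


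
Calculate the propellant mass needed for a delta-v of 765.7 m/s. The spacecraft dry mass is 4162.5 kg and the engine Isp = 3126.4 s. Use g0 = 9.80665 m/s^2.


ve = Isp * g0 = 3126.4 * 9.80665 = 30659.510560 m/s
mass ratio = exp(dv/ve) = exp(765.7/30659.510560) = 1.02528878
m_prop = m_dry * (mr - 1) = 4162.5 * (1.02528878 - 1)
m_prop = 105.2645 kg

105.2645 kg


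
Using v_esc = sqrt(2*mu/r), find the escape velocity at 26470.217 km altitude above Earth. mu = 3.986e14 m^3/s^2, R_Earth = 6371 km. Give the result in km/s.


r = 6371.0 + 26470.217 = 32841.2170 km = 3.2841217e+07 m
v_esc = sqrt(2*mu/r) = sqrt(2*3.986e14 / 3.2841217e+07)
v_esc = 4926.9031 m/s = 4.9269 km/s

4.9269 km/s


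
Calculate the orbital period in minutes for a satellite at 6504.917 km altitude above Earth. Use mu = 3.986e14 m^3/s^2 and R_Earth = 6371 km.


r = 12875.9170 km = 1.2875917e+07 m
T = 2*pi*sqrt(r^3/mu) = 2*pi*sqrt(2.1346885e+21 / 3.986e14)
T = 14540.4710 s = 242.3412 min

242.3412 minutes


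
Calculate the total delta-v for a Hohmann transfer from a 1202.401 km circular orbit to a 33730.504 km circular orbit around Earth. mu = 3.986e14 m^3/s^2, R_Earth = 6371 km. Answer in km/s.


r1 = 7573.4010 km = 7.573401e+06 m
r2 = 40101.5040 km = 4.0101504e+07 m
dv1 = sqrt(mu/r1)*(sqrt(2*r2/(r1+r2)) - 1) = 2154.8904 m/s
dv2 = sqrt(mu/r2)*(1 - sqrt(2*r1/(r1+r2))) = 1375.6739 m/s
total dv = |dv1| + |dv2| = 2154.8904 + 1375.6739 = 3530.5643 m/s = 3.5306 km/s

3.5306 km/s


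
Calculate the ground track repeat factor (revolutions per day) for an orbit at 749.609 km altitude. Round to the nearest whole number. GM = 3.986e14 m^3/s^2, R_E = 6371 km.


r = 7.120609e+06 m
T = 2*pi*sqrt(r^3/mu) = 5979.8037 s = 99.6634 min
revs/day = 1440 / 99.6634 = 14.4486
Rounded: 14 revolutions per day

14 revolutions per day


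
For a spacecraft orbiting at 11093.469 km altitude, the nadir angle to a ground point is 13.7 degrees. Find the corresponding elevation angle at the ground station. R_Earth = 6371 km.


r = R_E + alt = 17464.4690 km
Law of sines in the satellite / Earth-center / ground-point triangle:
  sin(nadir)/R_E = sin(90 + el)/r  =>  cos(el) = (r/R_E)*sin(nadir)
cos(el) = (17464.4690 / 6371.0000) * sin(13.7 deg) = 0.6492313
el = arccos(0.6492313) = 49.5163 deg
(Earth-central angle = 90 - nadir - el = 26.7837 deg)

49.5163 degrees


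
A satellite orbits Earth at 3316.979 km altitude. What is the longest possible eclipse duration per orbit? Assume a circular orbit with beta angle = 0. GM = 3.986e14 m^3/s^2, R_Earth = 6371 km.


r = 9687.9790 km
T = 158.1648 min
Eclipse fraction = arcsin(R_E/r)/pi = arcsin(6371.0000/9687.9790)/pi
= arcsin(0.6576191)/pi = 0.2284364
Eclipse duration = 0.2284364 * 158.1648 = 36.1306 min

36.1306 minutes


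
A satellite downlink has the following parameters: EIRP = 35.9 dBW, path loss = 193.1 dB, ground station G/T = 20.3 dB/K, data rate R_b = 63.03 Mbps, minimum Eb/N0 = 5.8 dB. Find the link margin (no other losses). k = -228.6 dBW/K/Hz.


C/N0 = EIRP - FSPL + G/T - k = 35.9 - 193.1 + 20.3 - (-228.6)
C/N0 = 91.7000 dB-Hz
R_b = 63.03 Mbps = 6.303e+07 bps -> 10*log10(R_b) = 77.9955 dB-Hz
Eb/N0 = C/N0 - 10*log10(R_b) = 91.7000 - 77.9955 = 13.7045 dB
Margin = Eb/N0 - Eb/N0_req = 13.7045 - 5.8 = 7.9045 dB (link closes)

7.9045 dB


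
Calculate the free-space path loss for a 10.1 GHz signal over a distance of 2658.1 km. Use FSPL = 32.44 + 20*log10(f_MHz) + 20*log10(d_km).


f = 10.1 GHz = 10100.0000 MHz
d = 2658.1 km
FSPL = 32.44 + 20*log10(10100.0000) + 20*log10(2658.1)
FSPL = 32.44 + 80.0864 + 68.4914
FSPL = 181.0179 dB

181.0179 dB


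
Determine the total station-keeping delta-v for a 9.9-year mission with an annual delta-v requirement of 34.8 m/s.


dV = rate * years = 34.8 * 9.9
dV = 344.5200 m/s

344.5200 m/s


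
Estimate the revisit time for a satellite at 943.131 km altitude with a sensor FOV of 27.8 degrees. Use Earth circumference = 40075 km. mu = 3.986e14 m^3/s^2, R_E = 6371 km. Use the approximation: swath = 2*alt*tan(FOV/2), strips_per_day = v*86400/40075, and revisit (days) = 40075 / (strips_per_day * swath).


swath = 2*943.131*tan(0.2426008) = 466.8027 km
v = sqrt(mu/r) = 7382.2250 m/s = 7.3822 km/s
strips/day = v*86400/40075 = 7.3822*86400/40075 = 15.9158
coverage/day = strips * swath = 15.9158 * 466.8027 = 7429.5209 km
revisit = 40075 / 7429.5209 = 5.3940 days

5.3940 days


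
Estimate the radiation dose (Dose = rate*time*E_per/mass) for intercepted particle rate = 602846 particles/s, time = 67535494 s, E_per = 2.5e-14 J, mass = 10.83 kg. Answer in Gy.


Total energy deposited = rate * time * E_per
  = 602846 * 67535494 * 2.5e-14 = 1.0178 J
Dose = E_total / mass = 1.0178 / 10.83
Dose = 0.09398315 Gy

0.0940 Gy


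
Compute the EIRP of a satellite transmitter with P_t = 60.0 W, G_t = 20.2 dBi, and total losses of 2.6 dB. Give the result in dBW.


Pt = 60.0 W = 17.7815 dBW
EIRP = Pt_dBW + Gt - losses = 17.7815 + 20.2 - 2.6 = 35.3815 dBW

35.3815 dBW


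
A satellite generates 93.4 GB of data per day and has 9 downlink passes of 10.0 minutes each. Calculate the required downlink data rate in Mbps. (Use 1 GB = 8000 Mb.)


total contact time = 9 * 10.0 * 60 = 5400.0000 s
data = 93.4 GB = 747200.0000 Mb
rate = 747200.0000 / 5400.0000 = 138.3704 Mbps

138.3704 Mbps


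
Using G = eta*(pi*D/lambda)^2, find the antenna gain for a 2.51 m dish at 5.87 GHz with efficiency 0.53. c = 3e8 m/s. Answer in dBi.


lambda = c/f = 3e8 / 5.87e+09 = 0.05110733 m
G = eta*(pi*D/lambda)^2 = 0.53*(pi*2.51/0.05110733)^2
G = 12617.0188 (linear)
G = 10*log10(12617.0188) = 41.0096 dBi

41.0096 dBi


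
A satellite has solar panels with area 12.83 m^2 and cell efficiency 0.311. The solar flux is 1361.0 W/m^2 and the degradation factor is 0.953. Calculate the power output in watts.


P = area * eta * S * degradation
P = 12.83 * 0.311 * 1361.0 * 0.953
P = 5175.3303 W

5175.3303 W


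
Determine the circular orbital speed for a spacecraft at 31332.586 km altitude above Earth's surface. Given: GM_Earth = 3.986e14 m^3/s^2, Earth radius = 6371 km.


r = R_E + alt = 6371.0 + 31332.586 = 37703.5860 km = 3.7703586e+07 m
v = sqrt(mu/r) = sqrt(3.986e14 / 3.7703586e+07) = 3251.4518 m/s = 3.2515 km/s

3.2515 km/s


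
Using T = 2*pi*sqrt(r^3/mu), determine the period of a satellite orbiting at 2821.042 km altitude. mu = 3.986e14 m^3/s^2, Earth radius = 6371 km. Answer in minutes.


r = 9192.0420 km = 9.192042e+06 m
T = 2*pi*sqrt(r^3/mu) = 2*pi*sqrt(7.7666905e+20 / 3.986e14)
T = 8770.5983 s = 146.1766 min

146.1766 minutes


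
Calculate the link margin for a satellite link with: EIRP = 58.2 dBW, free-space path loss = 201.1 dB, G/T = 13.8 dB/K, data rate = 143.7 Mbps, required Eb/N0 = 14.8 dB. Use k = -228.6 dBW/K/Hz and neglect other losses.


C/N0 = EIRP - FSPL + G/T - k = 58.2 - 201.1 + 13.8 - (-228.6)
C/N0 = 99.5000 dB-Hz
R_b = 143.7 Mbps = 1.437e+08 bps -> 10*log10(R_b) = 81.5746 dB-Hz
Eb/N0 = C/N0 - 10*log10(R_b) = 99.5000 - 81.5746 = 17.9254 dB
Margin = Eb/N0 - Eb/N0_req = 17.9254 - 14.8 = 3.1254 dB (link closes)

3.1254 dB


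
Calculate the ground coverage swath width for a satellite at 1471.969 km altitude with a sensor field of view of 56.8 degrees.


FOV = 56.8 deg = 0.991347 rad
swath = 2 * alt * tan(FOV/2) = 2 * 1471.969 * tan(0.4956735)
swath = 2 * 1471.969 * 0.540698
swath = 1591.7813 km

1591.7813 km


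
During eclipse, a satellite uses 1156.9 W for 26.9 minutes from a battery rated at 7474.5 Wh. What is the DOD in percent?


E_used = P * t / 60 = 1156.9 * 26.9 / 60 = 518.6768 Wh
DOD = E_used / E_total * 100 = 518.6768 / 7474.5 * 100
DOD = 6.9393 %

6.9393 %


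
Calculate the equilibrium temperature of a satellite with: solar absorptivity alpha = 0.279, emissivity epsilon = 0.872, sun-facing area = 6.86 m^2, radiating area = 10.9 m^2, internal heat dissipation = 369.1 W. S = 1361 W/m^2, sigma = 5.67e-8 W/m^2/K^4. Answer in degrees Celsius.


Numerator = alpha*S*A_sun + Q_int = 0.279*1361*6.86 + 369.1 = 2973.9723 W
Denominator = eps*sigma*A_rad = 0.872*5.67e-8*10.9 = 5.3892216e-07 W/K^4
T^4 = 5.5183709e+09 K^4
T = 272.5541 K = -0.5958992 C

-0.5959 degrees Celsius
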